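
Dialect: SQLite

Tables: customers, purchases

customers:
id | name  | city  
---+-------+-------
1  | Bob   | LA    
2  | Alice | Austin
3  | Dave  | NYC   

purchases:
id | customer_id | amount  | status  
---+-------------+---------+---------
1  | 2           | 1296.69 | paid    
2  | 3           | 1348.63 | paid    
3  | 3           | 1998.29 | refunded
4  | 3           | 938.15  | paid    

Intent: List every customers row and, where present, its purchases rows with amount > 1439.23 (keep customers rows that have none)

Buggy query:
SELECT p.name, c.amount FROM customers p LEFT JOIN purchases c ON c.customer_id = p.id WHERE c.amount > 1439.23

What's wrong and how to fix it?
Bug: A WHERE condition on the right-hand table after LEFT JOIN drops unmatched parents

Fix: Move the right-table condition into the ON clause so unmatched parents are kept

Corrected query:
SELECT p.name, c.amount FROM customers p LEFT JOIN purchases c ON c.customer_id = p.id AND c.amount > 1439.23

Result:
name  | amount 
------+--------
Bob   | NULL   
Alice | NULL   
Dave  | 1998.29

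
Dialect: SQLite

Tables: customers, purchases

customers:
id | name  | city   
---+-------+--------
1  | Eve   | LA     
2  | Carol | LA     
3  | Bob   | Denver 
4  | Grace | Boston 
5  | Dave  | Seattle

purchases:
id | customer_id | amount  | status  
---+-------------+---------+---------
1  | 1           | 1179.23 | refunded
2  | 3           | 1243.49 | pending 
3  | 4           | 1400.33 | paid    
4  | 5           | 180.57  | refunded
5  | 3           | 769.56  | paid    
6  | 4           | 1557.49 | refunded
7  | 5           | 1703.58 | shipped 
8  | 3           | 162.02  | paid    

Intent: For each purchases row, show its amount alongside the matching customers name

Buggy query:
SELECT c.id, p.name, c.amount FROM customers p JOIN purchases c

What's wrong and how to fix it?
Bug: Missing join condition: each purchases row is matched to all customers rows instead of just its own

Fix: Add ON c.customer_id = p.id to the JOIN

Corrected query:
SELECT c.id, p.name, c.amount FROM customers p JOIN purchases c ON c.customer_id = p.id

Result:
id | name  | amount 
---+-------+--------
1  | Eve   | 1179.23
2  | Bob   | 1243.49
3  | Grace | 1400.33
4  | Dave  | 180.57 
5  | Bob   | 769.56 
6  | Grace | 1557.49
7  | Dave  | 1703.58
8  | Bob   | 162.02 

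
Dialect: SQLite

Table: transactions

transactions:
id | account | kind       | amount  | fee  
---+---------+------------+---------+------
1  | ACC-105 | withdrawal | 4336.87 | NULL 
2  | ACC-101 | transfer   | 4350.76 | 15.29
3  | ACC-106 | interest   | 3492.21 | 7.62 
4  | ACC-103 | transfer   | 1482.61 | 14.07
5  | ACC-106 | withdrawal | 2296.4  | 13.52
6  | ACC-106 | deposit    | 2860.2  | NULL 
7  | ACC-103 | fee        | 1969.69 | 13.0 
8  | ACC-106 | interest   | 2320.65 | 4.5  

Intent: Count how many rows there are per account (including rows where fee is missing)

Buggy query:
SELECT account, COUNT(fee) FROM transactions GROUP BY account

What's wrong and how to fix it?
Bug: COUNT(column) counts non-NULL values only; rows with NULL fee aren't counted

Fix: Use COUNT(*) to count all rows regardless of NULL

Corrected query:
SELECT account, COUNT(*) FROM transactions GROUP BY account

Result:
account | COUNT(*)
--------+---------
ACC-101 | 1       
ACC-103 | 2       
ACC-105 | 1       
ACC-106 | 4       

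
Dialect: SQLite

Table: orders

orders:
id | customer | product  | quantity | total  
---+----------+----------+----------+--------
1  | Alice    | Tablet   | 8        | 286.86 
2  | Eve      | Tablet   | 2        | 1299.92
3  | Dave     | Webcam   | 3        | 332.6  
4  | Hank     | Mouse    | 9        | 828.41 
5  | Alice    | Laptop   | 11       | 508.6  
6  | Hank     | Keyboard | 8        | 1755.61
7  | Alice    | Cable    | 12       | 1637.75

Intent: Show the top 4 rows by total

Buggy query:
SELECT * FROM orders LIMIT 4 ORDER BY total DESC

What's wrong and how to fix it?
Bug: LIMIT must come after ORDER BY

Fix: Swap the clauses: ORDER BY first, then LIMIT

Corrected query:
SELECT * FROM orders ORDER BY total DESC LIMIT 4

Result:
id | customer | product  | quantity | total  
---+----------+----------+----------+--------
6  | Hank     | Keyboard | 8        | 1755.61
7  | Alice    | Cable    | 12       | 1637.75
2  | Eve      | Tablet   | 2        | 1299.92
4  | Hank     | Mouse    | 9        | 828.41 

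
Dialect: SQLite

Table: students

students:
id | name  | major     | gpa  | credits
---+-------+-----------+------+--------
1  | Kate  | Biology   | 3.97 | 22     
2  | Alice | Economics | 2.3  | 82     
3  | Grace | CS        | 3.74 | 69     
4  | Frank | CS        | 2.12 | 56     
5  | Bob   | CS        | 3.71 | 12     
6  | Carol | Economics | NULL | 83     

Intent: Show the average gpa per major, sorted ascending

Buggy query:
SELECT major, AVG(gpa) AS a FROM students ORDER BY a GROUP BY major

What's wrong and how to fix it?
Bug: GROUP BY must precede ORDER BY

Fix: Reorder: SELECT … FROM … GROUP BY … ORDER BY …

Corrected query:
SELECT major, AVG(gpa) AS a FROM students GROUP BY major ORDER BY a

Result:
major     | a   
----------+-----
Economics | 2.3 
CS        | 3.19
Biology   | 3.97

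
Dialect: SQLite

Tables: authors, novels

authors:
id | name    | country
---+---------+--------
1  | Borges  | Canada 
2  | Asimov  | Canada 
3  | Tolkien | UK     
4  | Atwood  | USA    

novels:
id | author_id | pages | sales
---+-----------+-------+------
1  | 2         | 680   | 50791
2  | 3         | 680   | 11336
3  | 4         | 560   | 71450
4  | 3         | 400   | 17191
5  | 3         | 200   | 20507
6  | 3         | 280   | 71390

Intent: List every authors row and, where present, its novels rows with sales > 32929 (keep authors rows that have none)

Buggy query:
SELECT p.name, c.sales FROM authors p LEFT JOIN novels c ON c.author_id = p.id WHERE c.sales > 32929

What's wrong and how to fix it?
Bug: A WHERE condition on the right-hand table after LEFT JOIN drops unmatched parents

Fix: Move the right-table condition into the ON clause so unmatched parents are kept

Corrected query:
SELECT p.name, c.sales FROM authors p LEFT JOIN novels c ON c.author_id = p.id AND c.sales > 32929

Result:
name    | sales
--------+------
Borges  | NULL 
Asimov  | 50791
Tolkien | 71390
Atwood  | 71450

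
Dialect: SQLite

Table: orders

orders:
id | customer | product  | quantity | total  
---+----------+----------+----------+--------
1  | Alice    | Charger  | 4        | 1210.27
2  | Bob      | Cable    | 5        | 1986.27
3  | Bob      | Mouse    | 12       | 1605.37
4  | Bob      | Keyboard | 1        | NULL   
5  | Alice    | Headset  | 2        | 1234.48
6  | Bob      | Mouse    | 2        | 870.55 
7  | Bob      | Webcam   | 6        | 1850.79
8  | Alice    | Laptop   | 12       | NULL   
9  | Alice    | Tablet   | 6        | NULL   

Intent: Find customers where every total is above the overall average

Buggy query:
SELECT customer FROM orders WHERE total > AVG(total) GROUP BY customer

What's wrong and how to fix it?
Bug: AVG() is an aggregate; it can't sit directly in WHERE

Fix: Use a subquery for AVG and a HAVING MIN(...) filter so the condition holds for every row in the group

Corrected query:
SELECT customer FROM orders GROUP BY customer HAVING MIN(total) > (SELECT AVG(total) FROM orders)

Result:
(no rows)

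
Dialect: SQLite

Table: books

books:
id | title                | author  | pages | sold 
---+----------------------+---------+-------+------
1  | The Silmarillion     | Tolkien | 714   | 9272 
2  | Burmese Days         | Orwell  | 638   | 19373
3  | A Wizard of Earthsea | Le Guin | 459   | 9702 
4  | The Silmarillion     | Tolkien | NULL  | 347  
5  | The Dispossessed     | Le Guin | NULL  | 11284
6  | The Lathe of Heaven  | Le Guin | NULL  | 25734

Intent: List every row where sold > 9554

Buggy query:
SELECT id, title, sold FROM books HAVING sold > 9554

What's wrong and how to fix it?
Bug: This is a non-aggregate query (no GROUP BY, no aggregates), so in SQLite the HAVING clause is invalid here; a row-level condition belongs in WHERE

Fix: Use WHERE for row-level filtering

Corrected query:
SELECT id, title, sold FROM books WHERE sold > 9554

Result:
id | title                | sold 
---+----------------------+------
2  | Burmese Days         | 19373
3  | A Wizard of Earthsea | 9702 
5  | The Dispossessed     | 11284
6  | The Lathe of Heaven  | 25734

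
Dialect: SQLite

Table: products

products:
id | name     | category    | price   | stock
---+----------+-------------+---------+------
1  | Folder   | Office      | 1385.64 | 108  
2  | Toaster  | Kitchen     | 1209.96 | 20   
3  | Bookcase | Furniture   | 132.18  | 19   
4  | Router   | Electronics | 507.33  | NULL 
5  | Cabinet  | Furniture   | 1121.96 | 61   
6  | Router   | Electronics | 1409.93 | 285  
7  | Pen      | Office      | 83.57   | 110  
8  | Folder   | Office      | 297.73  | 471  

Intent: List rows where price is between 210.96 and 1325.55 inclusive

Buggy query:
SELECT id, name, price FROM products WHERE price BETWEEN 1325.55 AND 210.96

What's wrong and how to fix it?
Bug: BETWEEN expects the lower bound first; with 1325.55 AND 210.96 the range is empty

Fix: Write BETWEEN 210.96 AND 1325.55

Corrected query:
SELECT id, name, price FROM products WHERE price BETWEEN 210.96 AND 1325.55

Result:
id | name    | price  
---+---------+--------
2  | Toaster | 1209.96
4  | Router  | 507.33 
5  | Cabinet | 1121.96
8  | Folder  | 297.73 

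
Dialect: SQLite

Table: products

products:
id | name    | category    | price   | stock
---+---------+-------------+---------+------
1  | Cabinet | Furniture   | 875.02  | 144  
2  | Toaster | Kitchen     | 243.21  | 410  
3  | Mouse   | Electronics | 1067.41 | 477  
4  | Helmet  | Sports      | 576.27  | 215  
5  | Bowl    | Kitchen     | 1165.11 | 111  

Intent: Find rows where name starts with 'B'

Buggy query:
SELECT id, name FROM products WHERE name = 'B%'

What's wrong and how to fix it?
Bug: Wildcards only work with LIKE; '=' treats '%' as a literal character

Fix: Replace '=' with LIKE so 'B%' is treated as a pattern

Corrected query:
SELECT id, name FROM products WHERE name LIKE 'B%'

Result:
id | name
---+-----
5  | Bowl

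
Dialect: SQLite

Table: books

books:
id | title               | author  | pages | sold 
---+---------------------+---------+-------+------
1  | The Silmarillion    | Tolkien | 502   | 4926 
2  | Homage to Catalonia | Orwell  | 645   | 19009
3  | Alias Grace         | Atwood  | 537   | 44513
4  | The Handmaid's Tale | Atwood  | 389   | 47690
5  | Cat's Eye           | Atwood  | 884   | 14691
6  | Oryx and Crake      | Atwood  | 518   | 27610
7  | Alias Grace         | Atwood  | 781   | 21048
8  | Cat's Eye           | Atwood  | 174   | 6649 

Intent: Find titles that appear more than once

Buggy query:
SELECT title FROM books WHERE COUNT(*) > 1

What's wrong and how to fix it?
Bug: WHERE can't reference COUNT(*); aggregates are computed after WHERE

Fix: Group first, then use HAVING for the count condition

Corrected query:
SELECT title FROM books GROUP BY title HAVING COUNT(*) > 1

Result:
title      
-----------
Alias Grace
Cat's Eye  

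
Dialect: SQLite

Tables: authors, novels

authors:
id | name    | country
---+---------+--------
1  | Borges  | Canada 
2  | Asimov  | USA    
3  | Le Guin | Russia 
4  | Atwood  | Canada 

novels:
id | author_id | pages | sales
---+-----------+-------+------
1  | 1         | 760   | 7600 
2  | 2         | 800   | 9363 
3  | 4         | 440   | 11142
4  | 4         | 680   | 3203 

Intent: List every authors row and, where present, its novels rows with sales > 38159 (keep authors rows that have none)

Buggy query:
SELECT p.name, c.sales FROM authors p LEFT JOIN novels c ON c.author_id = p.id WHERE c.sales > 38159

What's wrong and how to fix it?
Bug: A WHERE condition on the right-hand table after LEFT JOIN drops unmatched parents

Fix: Put 'c.sales > 38159' in the JOIN's ON clause instead of WHERE

Corrected query:
SELECT p.name, c.sales FROM authors p LEFT JOIN novels c ON c.author_id = p.id AND c.sales > 38159

Result:
name    | sales
--------+------
Borges  | NULL 
Asimov  | NULL 
Le Guin | NULL 
Atwood  | NULL 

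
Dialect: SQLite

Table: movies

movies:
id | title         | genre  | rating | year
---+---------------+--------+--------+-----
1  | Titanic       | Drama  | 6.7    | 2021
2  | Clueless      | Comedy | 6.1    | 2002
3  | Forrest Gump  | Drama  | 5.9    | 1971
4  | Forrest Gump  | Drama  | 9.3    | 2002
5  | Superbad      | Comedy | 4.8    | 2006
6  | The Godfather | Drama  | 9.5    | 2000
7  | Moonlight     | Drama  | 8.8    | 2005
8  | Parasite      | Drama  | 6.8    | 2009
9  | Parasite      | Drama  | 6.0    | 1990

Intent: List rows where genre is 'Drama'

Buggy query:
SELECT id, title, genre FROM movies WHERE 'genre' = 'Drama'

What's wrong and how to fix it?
Bug: 'genre' in single quotes is a string literal, not the column; the comparison is literal-vs-literal and never true

Fix: Remove the quotes around the column name (or use double quotes for an identifier)

Corrected query:
SELECT id, title, genre FROM movies WHERE genre = 'Drama'

Result:
id | title         | genre
---+---------------+------
1  | Titanic       | Drama
3  | Forrest Gump  | Drama
4  | Forrest Gump  | Drama
6  | The Godfather | Drama
7  | Moonlight     | Drama
8  | Parasite      | Drama
9  | Parasite      | Drama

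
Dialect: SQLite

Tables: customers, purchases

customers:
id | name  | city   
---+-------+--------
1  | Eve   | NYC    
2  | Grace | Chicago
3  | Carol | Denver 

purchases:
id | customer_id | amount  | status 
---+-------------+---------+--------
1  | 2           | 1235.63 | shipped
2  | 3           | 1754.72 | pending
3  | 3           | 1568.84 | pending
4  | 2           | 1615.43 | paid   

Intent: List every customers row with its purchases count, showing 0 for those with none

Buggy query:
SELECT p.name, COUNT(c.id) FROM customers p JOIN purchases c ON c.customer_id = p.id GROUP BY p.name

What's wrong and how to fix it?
Bug: INNER JOIN drops customers rows that have no matching purchases rows

Fix: Switch to LEFT JOIN to retain unmatched parent rows

Corrected query:
SELECT p.name, COUNT(c.id) FROM customers p LEFT JOIN purchases c ON c.customer_id = p.id GROUP BY p.name

Result:
name  | COUNT(c.id)
------+------------
Carol | 2          
Eve   | 0          
Grace | 2          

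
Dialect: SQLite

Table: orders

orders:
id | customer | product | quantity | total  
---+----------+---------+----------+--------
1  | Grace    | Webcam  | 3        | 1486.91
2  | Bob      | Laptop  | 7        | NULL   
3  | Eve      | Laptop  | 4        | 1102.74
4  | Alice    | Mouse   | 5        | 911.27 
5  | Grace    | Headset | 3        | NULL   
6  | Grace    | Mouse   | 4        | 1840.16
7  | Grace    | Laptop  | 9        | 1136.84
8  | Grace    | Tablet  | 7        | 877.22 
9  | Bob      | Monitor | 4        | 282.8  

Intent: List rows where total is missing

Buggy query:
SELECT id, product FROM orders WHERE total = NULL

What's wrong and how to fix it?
Bug: '= NULL' is always unknown in SQL three-valued logic, so no rows match

Fix: Use IS NULL to test for NULL

Corrected query:
SELECT id, product FROM orders WHERE total IS NULL

Result:
id | product
---+--------
2  | Laptop 
5  | Headset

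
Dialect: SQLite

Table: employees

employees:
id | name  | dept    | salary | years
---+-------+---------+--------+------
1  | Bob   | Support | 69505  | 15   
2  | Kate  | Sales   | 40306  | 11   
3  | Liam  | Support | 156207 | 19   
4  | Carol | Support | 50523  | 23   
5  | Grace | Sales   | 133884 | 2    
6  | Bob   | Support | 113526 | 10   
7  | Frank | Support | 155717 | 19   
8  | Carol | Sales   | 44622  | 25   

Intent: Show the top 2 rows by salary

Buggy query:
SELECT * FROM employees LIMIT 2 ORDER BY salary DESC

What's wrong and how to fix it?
Bug: ORDER BY cannot follow LIMIT; LIMIT is the final clause

Fix: Swap the clauses: ORDER BY first, then LIMIT

Corrected query:
SELECT * FROM employees ORDER BY salary DESC LIMIT 2

Result:
id | name  | dept    | salary | years
---+-------+---------+--------+------
3  | Liam  | Support | 156207 | 19   
7  | Frank | Support | 155717 | 19   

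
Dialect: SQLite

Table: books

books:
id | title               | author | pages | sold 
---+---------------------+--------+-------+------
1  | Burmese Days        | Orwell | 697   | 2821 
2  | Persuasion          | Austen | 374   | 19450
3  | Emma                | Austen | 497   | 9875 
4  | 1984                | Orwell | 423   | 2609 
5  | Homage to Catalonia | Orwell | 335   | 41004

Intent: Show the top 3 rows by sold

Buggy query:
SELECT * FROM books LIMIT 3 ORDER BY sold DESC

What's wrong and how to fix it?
Bug: ORDER BY cannot follow LIMIT; LIMIT is the final clause

Fix: Swap the clauses: ORDER BY first, then LIMIT

Corrected query:
SELECT * FROM books ORDER BY sold DESC LIMIT 3

Result:
id | title               | author | pages | sold 
---+---------------------+--------+-------+------
5  | Homage to Catalonia | Orwell | 335   | 41004
2  | Persuasion          | Austen | 374   | 19450
3  | Emma                | Austen | 497   | 9875 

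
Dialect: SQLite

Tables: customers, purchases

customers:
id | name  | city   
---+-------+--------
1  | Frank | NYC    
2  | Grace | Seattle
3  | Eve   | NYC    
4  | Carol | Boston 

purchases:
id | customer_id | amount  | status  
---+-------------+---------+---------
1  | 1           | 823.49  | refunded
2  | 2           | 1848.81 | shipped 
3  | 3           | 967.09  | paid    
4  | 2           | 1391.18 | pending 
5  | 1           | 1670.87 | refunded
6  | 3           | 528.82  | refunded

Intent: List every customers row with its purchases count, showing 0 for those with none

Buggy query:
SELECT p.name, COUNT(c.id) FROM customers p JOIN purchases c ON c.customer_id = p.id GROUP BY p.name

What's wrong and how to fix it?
Bug: INNER JOIN drops customers rows that have no matching purchases rows

Fix: Switch to LEFT JOIN to retain unmatched parent rows

Corrected query:
SELECT p.name, COUNT(c.id) FROM customers p LEFT JOIN purchases c ON c.customer_id = p.id GROUP BY p.name

Result:
name  | COUNT(c.id)
------+------------
Carol | 0          
Eve   | 2          
Frank | 2          
Grace | 2          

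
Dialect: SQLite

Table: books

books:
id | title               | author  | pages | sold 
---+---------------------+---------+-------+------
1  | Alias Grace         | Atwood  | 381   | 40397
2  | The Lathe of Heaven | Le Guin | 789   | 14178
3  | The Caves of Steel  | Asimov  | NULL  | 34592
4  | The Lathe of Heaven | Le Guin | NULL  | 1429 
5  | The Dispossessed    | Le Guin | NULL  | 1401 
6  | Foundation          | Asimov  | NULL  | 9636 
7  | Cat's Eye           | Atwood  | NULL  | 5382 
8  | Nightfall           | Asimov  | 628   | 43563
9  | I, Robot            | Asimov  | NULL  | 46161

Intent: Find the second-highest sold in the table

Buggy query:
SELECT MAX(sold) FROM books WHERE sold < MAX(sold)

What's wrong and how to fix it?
Bug: The inner MAX is an aggregate inside WHERE, which is not allowed

Fix: Compute the overall MAX in a subquery, then take MAX of rows below it

Corrected query:
SELECT MAX(sold) FROM books WHERE sold < (SELECT MAX(sold) FROM books)

Result:
MAX(sold)
---------
43563    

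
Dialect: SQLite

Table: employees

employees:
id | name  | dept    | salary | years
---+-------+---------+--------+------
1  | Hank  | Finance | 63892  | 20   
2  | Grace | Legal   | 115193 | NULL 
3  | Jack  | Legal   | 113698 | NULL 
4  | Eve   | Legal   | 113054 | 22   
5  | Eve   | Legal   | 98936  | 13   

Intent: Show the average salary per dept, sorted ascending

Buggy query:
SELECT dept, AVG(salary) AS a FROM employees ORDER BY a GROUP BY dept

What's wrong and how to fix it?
Bug: GROUP BY must precede ORDER BY

Fix: Reorder: SELECT … FROM … GROUP BY … ORDER BY …

Corrected query:
SELECT dept, AVG(salary) AS a FROM employees GROUP BY dept ORDER BY a

Result:
dept    | a        
--------+----------
Finance | 63892    
Legal   | 110220.25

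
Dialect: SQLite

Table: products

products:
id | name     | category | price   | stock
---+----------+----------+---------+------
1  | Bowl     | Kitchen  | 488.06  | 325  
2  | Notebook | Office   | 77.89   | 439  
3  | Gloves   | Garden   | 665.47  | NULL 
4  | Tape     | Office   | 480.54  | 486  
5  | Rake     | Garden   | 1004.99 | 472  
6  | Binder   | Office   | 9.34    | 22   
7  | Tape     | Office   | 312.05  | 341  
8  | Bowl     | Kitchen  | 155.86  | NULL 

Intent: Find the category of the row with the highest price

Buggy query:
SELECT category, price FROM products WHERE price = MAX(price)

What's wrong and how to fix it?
Bug: WHERE is evaluated per row; an aggregate over the whole table isn't defined there

Fix: Wrap MAX in a scalar subquery so WHERE compares against a single value

Corrected query:
SELECT category, price FROM products WHERE price = (SELECT MAX(price) FROM products)

Result:
category | price  
---------+--------
Garden   | 1004.99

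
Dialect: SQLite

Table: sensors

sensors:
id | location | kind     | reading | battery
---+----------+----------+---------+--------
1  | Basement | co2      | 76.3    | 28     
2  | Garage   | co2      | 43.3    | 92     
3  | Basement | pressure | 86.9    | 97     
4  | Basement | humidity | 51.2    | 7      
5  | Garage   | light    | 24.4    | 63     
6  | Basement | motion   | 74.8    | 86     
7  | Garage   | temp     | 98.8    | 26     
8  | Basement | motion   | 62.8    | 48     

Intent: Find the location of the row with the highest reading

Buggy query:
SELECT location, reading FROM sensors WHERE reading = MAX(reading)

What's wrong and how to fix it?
Bug: MAX(reading) is an aggregate and cannot be used directly in WHERE

Fix: Wrap MAX in a scalar subquery so WHERE compares against a single value

Corrected query:
SELECT location, reading FROM sensors WHERE reading = (SELECT MAX(reading) FROM sensors)

Result:
location | reading
---------+--------
Garage   | 98.8   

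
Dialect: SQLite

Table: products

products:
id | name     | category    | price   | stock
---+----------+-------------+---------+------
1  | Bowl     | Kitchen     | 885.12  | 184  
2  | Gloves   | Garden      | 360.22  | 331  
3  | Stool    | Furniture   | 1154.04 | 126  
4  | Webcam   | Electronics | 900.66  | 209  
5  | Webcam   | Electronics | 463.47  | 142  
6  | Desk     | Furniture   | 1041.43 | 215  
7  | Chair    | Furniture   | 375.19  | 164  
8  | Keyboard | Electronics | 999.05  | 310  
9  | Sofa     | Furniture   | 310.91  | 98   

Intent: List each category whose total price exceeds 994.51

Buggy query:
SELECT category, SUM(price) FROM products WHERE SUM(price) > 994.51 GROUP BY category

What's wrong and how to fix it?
Bug: Aggregate functions cannot appear in a WHERE clause

Fix: Move the aggregate condition to a HAVING clause

Corrected query:
SELECT category, SUM(price) FROM products GROUP BY category HAVING SUM(price) > 994.51

Result:
category    | SUM(price)
------------+-----------
Electronics | 2363.18   
Furniture   | 2881.57   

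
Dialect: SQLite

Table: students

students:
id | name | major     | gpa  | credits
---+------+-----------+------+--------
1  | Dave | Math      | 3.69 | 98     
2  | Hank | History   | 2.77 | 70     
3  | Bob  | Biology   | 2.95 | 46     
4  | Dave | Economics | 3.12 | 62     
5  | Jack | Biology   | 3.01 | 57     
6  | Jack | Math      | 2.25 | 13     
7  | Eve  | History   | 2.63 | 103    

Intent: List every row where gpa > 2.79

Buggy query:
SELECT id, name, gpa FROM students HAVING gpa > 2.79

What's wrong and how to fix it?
Bug: This is a non-aggregate query (no GROUP BY, no aggregates), so in SQLite the HAVING clause is invalid here; a row-level condition belongs in WHERE

Fix: Replace HAVING with WHERE since the condition applies to individual rows

Corrected query:
SELECT id, name, gpa FROM students WHERE gpa > 2.79

Result:
id | name | gpa 
---+------+-----
1  | Dave | 3.69
3  | Bob  | 2.95
4  | Dave | 3.12
5  | Jack | 3.01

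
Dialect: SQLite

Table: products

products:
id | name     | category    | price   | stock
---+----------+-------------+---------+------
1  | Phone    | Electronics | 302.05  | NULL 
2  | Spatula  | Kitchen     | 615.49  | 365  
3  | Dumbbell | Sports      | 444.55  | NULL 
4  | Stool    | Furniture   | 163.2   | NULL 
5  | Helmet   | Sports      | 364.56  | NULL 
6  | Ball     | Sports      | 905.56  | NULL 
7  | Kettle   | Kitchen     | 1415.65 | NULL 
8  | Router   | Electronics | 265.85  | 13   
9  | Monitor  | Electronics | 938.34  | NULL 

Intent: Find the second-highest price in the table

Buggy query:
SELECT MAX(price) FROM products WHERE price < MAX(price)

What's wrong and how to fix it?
Bug: The inner MAX is an aggregate inside WHERE, which is not allowed

Fix: Compute the overall MAX in a subquery, then take MAX of rows below it

Corrected query:
SELECT MAX(price) FROM products WHERE price < (SELECT MAX(price) FROM products)

Result:
MAX(price)
----------
938.34    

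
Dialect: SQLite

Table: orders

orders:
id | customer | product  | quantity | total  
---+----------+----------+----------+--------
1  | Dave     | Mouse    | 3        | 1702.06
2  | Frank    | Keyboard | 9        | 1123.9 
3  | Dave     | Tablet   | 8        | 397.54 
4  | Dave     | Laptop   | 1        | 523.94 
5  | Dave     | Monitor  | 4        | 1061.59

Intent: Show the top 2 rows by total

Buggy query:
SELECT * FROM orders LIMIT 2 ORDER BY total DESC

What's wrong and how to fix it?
Bug: LIMIT must come after ORDER BY

Fix: Swap the clauses: ORDER BY first, then LIMIT

Corrected query:
SELECT * FROM orders ORDER BY total DESC LIMIT 2

Result:
id | customer | product  | quantity | total  
---+----------+----------+----------+--------
1  | Dave     | Mouse    | 3        | 1702.06
2  | Frank    | Keyboard | 9        | 1123.9 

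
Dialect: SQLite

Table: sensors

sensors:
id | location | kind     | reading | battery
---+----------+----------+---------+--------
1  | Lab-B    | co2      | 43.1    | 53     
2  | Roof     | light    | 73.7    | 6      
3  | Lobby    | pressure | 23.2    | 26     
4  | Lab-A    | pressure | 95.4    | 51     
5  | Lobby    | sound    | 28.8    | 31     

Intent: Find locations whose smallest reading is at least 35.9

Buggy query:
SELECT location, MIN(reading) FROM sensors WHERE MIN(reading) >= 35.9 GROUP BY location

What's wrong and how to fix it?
Bug: MIN() in WHERE is a misuse of aggregate

Fix: Replace WHERE with HAVING after the GROUP BY

Corrected query:
SELECT location, MIN(reading) FROM sensors GROUP BY location HAVING MIN(reading) >= 35.9

Result:
location | MIN(reading)
---------+-------------
Lab-A    | 95.4        
Lab-B    | 43.1        
Roof     | 73.7        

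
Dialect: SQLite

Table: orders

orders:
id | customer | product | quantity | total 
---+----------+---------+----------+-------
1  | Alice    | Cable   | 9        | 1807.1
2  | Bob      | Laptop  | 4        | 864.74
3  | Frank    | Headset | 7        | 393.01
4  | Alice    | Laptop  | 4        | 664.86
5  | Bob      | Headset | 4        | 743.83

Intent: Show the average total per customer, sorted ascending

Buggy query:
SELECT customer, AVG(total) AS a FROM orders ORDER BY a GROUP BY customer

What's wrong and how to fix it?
Bug: ORDER BY appears before GROUP BY; SQL clause order requires GROUP BY first

Fix: Move ORDER BY to the end, after GROUP BY

Corrected query:
SELECT customer, AVG(total) AS a FROM orders GROUP BY customer ORDER BY a

Result:
customer | a      
---------+--------
Frank    | 393.01 
Bob      | 804.285
Alice    | 1235.98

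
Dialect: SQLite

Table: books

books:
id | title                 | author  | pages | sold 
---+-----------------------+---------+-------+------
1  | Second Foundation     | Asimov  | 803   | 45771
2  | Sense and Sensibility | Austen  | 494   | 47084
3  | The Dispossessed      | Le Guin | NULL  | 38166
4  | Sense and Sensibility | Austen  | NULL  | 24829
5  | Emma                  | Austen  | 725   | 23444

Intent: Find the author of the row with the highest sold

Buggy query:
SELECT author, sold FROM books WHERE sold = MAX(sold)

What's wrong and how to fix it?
Bug: MAX(sold) is an aggregate and cannot be used directly in WHERE

Fix: Wrap MAX in a scalar subquery so WHERE compares against a single value

Corrected query:
SELECT author, sold FROM books WHERE sold = (SELECT MAX(sold) FROM books)

Result:
author | sold 
-------+------
Austen | 47084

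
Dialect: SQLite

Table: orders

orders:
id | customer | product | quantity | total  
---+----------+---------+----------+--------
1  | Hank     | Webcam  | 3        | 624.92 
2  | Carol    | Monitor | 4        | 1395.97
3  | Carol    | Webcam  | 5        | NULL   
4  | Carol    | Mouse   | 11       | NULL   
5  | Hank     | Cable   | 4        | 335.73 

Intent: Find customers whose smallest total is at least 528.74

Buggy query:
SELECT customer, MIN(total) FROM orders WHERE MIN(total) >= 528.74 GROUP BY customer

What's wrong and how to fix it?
Bug: MIN() in WHERE is a misuse of aggregate

Fix: Use HAVING for the per-group MIN condition

Corrected query:
SELECT customer, MIN(total) FROM orders GROUP BY customer HAVING MIN(total) >= 528.74

Result:
customer | MIN(total)
---------+-----------
Carol    | 1395.97   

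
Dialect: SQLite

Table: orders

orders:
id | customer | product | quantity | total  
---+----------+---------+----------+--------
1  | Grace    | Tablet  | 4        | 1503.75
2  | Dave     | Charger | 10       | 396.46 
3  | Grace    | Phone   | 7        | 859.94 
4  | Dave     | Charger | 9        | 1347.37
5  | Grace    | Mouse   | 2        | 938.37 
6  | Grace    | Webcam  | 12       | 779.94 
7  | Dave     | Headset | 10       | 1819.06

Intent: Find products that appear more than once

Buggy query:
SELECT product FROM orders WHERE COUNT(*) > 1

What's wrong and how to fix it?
Bug: WHERE can't reference COUNT(*); aggregates are computed after WHERE

Fix: Group first, then use HAVING for the count condition

Corrected query:
SELECT product FROM orders GROUP BY product HAVING COUNT(*) > 1

Result:
product
-------
Charger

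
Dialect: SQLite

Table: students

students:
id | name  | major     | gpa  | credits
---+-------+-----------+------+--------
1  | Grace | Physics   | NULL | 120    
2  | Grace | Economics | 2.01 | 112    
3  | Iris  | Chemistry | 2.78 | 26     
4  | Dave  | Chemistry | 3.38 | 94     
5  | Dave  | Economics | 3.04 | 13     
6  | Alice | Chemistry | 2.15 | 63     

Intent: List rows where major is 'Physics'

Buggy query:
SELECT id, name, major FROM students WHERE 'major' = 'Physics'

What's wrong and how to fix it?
Bug: 'major' in single quotes is a string literal, not the column; the comparison is literal-vs-literal and never true

Fix: Remove the quotes around the column name (or use double quotes for an identifier)

Corrected query:
SELECT id, name, major FROM students WHERE major = 'Physics'

Result:
id | name  | major  
---+-------+--------
1  | Grace | Physics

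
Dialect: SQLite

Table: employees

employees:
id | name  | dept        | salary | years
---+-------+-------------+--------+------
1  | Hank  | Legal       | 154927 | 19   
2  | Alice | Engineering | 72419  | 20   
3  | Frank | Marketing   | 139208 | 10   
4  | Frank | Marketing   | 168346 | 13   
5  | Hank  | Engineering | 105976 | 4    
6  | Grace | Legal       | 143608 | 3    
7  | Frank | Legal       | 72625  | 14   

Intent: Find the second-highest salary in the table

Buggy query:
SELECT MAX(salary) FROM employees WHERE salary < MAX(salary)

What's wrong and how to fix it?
Bug: MAX(salary) on the right of the comparison is an aggregate-in-WHERE error

Fix: Put the inner MAX in a scalar subquery

Corrected query:
SELECT MAX(salary) FROM employees WHERE salary < (SELECT MAX(salary) FROM employees)

Result:
MAX(salary)
-----------
154927     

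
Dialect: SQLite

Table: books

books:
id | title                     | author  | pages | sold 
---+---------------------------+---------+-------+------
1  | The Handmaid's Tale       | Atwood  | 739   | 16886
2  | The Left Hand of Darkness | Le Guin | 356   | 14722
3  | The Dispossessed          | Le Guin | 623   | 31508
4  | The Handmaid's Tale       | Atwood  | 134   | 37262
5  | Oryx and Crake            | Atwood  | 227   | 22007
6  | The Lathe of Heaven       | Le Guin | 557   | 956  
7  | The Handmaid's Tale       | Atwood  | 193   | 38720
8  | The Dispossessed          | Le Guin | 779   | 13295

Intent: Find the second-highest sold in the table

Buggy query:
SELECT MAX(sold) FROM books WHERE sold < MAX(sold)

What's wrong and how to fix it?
Bug: MAX(sold) on the right of the comparison is an aggregate-in-WHERE error

Fix: Compute the overall MAX in a subquery, then take MAX of rows below it

Corrected query:
SELECT MAX(sold) FROM books WHERE sold < (SELECT MAX(sold) FROM books)

Result:
MAX(sold)
---------
37262    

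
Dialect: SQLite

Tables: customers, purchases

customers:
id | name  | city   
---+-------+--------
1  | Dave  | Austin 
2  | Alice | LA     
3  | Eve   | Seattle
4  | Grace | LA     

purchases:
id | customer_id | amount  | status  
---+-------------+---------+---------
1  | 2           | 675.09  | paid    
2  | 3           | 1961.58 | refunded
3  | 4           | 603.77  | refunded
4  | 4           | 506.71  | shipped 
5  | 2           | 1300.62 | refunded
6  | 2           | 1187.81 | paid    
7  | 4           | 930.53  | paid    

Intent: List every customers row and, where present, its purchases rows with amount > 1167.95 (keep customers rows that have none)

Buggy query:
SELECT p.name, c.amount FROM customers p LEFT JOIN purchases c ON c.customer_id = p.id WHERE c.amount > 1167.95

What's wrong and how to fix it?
Bug: Filtering c.amount in WHERE discards the NULL rows produced by LEFT JOIN, turning it into an inner join

Fix: Put 'c.amount > 1167.95' in the JOIN's ON clause instead of WHERE

Corrected query:
SELECT p.name, c.amount FROM customers p LEFT JOIN purchases c ON c.customer_id = p.id AND c.amount > 1167.95

Result:
name  | amount 
------+--------
Dave  | NULL   
Alice | 1187.81
Alice | 1300.62
Eve   | 1961.58
Grace | NULL   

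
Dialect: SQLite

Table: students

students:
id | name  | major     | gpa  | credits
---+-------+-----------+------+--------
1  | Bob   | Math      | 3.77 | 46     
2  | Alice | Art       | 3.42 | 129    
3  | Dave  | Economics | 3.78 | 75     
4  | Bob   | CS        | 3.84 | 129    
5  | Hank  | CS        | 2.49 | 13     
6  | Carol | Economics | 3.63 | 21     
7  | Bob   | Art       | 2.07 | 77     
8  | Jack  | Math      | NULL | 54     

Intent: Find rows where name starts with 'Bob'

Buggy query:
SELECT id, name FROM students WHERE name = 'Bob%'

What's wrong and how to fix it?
Bug: Wildcards only work with LIKE; '=' treats '%' as a literal character

Fix: Use LIKE for wildcard pattern matching

Corrected query:
SELECT id, name FROM students WHERE name LIKE 'Bob%'

Result:
id | name
---+-----
1  | Bob 
4  | Bob 
7  | Bob 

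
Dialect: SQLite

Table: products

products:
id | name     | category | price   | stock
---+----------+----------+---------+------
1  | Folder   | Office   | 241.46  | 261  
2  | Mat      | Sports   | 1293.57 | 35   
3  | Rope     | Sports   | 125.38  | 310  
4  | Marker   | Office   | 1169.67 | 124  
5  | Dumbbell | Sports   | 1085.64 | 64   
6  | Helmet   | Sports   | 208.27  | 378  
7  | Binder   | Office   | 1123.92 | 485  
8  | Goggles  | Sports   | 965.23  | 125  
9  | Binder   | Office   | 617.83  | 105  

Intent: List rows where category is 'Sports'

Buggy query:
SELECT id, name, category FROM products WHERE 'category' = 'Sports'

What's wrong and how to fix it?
Bug: 'category' in single quotes is a string literal, not the column; the comparison is literal-vs-literal and never true

Fix: Reference the column as category without single quotes

Corrected query:
SELECT id, name, category FROM products WHERE category = 'Sports'

Result:
id | name     | category
---+----------+---------
2  | Mat      | Sports  
3  | Rope     | Sports  
5  | Dumbbell | Sports  
6  | Helmet   | Sports  
8  | Goggles  | Sports  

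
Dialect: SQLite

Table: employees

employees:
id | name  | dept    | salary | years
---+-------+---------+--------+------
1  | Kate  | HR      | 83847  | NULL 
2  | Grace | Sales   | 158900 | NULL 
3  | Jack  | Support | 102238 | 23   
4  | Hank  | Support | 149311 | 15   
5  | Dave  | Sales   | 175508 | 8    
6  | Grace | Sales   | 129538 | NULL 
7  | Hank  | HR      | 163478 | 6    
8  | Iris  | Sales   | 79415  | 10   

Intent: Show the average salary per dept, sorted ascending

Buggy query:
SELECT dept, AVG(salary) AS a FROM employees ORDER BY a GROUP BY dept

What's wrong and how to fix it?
Bug: GROUP BY must precede ORDER BY

Fix: Reorder: SELECT … FROM … GROUP BY … ORDER BY …

Corrected query:
SELECT dept, AVG(salary) AS a FROM employees GROUP BY dept ORDER BY a

Result:
dept    | a        
--------+----------
HR      | 123662.5 
Support | 125774.5 
Sales   | 135840.25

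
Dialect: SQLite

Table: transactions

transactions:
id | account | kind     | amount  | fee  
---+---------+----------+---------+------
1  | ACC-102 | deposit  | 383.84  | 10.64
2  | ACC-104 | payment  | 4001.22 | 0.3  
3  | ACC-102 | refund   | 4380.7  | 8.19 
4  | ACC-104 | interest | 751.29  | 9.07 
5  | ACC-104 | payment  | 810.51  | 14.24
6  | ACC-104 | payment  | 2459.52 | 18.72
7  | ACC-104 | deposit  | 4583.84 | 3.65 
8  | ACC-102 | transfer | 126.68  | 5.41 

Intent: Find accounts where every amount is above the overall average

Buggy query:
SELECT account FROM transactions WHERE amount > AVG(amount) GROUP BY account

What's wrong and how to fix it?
Bug: AVG() is an aggregate; it can't sit directly in WHERE

Fix: Use a subquery for AVG and a HAVING MIN(...) filter so the condition holds for every row in the group

Corrected query:
SELECT account FROM transactions GROUP BY account HAVING MIN(amount) > (SELECT AVG(amount) FROM transactions)

Result:
(no rows)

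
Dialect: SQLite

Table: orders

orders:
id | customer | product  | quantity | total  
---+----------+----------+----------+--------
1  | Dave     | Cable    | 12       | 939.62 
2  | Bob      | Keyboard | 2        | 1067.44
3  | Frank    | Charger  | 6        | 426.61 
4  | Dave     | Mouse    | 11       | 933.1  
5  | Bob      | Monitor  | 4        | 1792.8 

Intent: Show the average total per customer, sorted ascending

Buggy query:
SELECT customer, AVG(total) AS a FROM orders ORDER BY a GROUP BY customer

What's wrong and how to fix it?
Bug: ORDER BY appears before GROUP BY; SQL clause order requires GROUP BY first

Fix: Move ORDER BY to the end, after GROUP BY

Corrected query:
SELECT customer, AVG(total) AS a FROM orders GROUP BY customer ORDER BY a

Result:
customer | a      
---------+--------
Frank    | 426.61 
Dave     | 936.36 
Bob      | 1430.12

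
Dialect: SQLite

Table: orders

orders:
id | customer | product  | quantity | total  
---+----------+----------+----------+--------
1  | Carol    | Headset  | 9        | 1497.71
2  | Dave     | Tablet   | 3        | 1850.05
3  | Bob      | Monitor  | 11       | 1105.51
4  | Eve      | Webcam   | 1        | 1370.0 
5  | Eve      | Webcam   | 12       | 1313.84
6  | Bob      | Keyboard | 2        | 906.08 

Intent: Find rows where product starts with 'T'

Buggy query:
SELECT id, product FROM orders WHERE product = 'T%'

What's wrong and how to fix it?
Bug: Wildcards only work with LIKE; '=' treats '%' as a literal character

Fix: Replace '=' with LIKE so 'T%' is treated as a pattern

Corrected query:
SELECT id, product FROM orders WHERE product LIKE 'T%'

Result:
id | product
---+--------
2  | Tablet 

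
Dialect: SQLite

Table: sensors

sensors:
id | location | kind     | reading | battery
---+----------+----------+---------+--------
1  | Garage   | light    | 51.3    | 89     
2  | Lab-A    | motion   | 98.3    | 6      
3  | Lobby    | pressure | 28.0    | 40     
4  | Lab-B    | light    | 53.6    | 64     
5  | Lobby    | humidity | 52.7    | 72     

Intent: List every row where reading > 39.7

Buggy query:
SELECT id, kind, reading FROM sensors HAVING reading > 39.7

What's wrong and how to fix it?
Bug: HAVING filters the output of aggregation, but this query has no GROUP BY and no aggregate functions, so SQLite rejects it (HAVING clause on a non-aggregate query); the condition here is per row

Fix: Use WHERE for row-level filtering

Corrected query:
SELECT id, kind, reading FROM sensors WHERE reading > 39.7

Result:
id | kind     | reading
---+----------+--------
1  | light    | 51.3   
2  | motion   | 98.3   
4  | light    | 53.6   
5  | humidity | 52.7   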